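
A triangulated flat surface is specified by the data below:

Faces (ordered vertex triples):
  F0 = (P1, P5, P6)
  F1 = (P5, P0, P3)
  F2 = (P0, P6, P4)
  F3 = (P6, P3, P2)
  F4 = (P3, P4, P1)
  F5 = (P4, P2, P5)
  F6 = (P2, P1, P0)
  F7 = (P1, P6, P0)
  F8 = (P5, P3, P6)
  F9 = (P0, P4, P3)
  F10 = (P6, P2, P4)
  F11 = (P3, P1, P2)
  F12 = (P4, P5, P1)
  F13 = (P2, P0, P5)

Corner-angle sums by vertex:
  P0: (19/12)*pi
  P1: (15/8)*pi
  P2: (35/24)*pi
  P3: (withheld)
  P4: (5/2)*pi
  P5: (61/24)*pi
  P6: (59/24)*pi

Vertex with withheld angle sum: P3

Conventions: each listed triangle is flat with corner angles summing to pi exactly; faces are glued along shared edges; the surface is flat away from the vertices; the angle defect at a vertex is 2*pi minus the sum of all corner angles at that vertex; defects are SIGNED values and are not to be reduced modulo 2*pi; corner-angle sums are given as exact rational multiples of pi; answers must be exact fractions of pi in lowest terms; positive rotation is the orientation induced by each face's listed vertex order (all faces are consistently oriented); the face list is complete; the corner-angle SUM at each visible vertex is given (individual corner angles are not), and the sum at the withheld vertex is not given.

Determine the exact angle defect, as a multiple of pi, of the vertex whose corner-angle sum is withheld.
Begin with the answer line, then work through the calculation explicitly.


Answer: defect(P3) = (5/12)*pi

V = 7, E = 21, F = 14; chi = V - E + F = 0
Gauss-Bonnet: total defect = 2*pi*chi = 0; visible defects sum to (-5/12)*pi


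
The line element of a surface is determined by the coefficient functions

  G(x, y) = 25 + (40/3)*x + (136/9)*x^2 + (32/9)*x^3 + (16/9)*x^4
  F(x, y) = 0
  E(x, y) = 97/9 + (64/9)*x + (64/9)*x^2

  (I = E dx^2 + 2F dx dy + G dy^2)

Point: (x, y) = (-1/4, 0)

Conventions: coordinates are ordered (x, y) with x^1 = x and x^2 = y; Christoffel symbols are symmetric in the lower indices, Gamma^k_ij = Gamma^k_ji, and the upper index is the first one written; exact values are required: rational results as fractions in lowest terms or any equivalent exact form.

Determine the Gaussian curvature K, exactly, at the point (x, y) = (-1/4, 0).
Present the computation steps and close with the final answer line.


E = 85/9, F = 0, G = 361/16, EG - F^2 = 30685/144 at the point
E_x = 32/9, E_y = 0, F_x = 0, F_y = 0, G_x = 19/3, G_y = 0
E_yy = 0, F_xy = 0, G_xx = 236/9
Brioschi: K = (det M1 - det M2) / (EG - F^2)^2 with the standard first/second-derivative matrices M1, M2.
M1 = [[-E_yy/2 + F_xy - G_xx/2, E_x/2, F_x - E_y/2], [F_y - G_x/2, E, F], [G_y/2, F, G]] = [[-118/9, 16/9, 0], [-19/6, 85/9, 0], [0, 0, 361/16]]; det M1 = -1728107/648
M2 = [[0, E_y/2, G_x/2], [E_y/2, E, F], [G_x/2, F, G]] = [[0, 0, 19/6], [0, 85/9, 0], [19/6, 0, 361/16]]; det M2 = -30685/324
det M1 - det M2 = -20577/8; K = -20577/8 / (30685/144)^2 = -7776/137275

Answer: K = -7776/137275


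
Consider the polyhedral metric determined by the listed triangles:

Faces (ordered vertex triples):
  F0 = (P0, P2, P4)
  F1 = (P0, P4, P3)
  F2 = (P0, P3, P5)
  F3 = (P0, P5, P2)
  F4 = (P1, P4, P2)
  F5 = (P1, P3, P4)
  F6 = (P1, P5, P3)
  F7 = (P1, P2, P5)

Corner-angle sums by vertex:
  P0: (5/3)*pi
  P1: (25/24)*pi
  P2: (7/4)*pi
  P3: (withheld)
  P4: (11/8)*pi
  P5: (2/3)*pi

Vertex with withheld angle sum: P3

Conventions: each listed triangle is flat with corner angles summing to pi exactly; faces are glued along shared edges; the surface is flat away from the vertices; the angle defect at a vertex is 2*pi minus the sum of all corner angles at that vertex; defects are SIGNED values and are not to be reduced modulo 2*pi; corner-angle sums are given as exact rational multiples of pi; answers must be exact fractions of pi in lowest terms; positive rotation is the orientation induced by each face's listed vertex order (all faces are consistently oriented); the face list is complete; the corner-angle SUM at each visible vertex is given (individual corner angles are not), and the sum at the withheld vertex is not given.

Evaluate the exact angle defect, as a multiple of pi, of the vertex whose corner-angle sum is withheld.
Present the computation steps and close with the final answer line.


V = 6, E = 12, F = 8; chi = V - E + F = 2
Gauss-Bonnet: total defect = 2*pi*chi = 4*pi; visible defects sum to (7/2)*pi

Answer: defect(P3) = pi/2


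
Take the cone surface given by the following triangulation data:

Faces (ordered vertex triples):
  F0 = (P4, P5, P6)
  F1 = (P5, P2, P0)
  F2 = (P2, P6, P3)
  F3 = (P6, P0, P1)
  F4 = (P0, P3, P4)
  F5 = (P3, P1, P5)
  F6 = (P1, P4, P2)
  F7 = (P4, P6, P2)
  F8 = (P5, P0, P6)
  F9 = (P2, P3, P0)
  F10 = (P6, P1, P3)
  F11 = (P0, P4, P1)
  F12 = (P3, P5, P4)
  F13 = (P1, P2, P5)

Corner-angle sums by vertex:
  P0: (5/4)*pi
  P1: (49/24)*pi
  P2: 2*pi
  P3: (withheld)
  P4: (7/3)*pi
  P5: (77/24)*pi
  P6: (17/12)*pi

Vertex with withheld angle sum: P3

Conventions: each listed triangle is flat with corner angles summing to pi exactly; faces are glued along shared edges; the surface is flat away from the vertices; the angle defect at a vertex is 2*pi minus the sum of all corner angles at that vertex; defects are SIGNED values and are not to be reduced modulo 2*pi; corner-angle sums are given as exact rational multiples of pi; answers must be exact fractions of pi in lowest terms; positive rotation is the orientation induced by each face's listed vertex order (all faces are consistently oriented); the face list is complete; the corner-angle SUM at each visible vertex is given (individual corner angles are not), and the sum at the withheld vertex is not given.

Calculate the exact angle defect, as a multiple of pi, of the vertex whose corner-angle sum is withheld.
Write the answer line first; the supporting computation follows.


Answer: defect(P3) = pi/4

V = 7, E = 21, F = 14; chi = V - E + F = 0
Gauss-Bonnet: total defect = 2*pi*chi = 0; visible defects sum to -pi/4


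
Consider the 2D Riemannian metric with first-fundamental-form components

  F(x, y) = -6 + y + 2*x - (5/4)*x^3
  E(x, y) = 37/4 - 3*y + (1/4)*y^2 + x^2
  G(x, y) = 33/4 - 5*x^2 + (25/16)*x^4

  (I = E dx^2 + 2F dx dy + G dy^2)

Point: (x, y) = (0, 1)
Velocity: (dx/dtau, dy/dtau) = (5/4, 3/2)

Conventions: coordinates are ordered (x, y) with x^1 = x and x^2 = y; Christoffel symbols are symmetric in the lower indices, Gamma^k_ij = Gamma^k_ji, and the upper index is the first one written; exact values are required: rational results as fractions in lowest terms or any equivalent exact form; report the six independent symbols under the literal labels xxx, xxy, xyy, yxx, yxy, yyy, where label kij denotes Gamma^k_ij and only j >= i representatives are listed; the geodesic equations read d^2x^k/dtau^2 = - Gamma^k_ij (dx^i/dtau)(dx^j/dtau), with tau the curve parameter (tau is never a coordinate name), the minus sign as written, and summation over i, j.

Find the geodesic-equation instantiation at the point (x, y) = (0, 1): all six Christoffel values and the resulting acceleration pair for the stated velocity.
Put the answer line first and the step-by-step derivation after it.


Answer: Gamma_xxx = 130/229, Gamma_xxy = -165/458, Gamma_xyy = 66/229, Gamma_yxx = 169/229, Gamma_yxy = -50/229, Gamma_yyy = 40/229; accelerations (d^2x/dtau^2, d^2y/dtau^2) = (-169/916, -2665/3664)

E = 13/2, F = -5, G = 33/4 at the point
E_x = 0, E_y = -5/2, F_x = 2, F_y = 1, G_x = 0, G_y = 0
EG - F^2 = 229/8;  g^inv = (8/229) * [[33/4, 5], [5, 13/2]]
first-kind symbols [ij,l] = (1/2)(d_i g_jl + d_j g_il - d_l g_ij): [xx,x] = E_x/2 = 0, [xx,y] = F_x - E_y/2 = 13/4, [xy,x] = E_y/2 = -5/4, [xy,y] = G_x/2 = 0, [yy,x] = F_y - G_x/2 = 1, [yy,y] = G_y/2 = 0
Gamma^x_ij = (G*[ij,x] - F*[ij,y])/(EG - F^2), Gamma^y_ij = (E*[ij,y] - F*[ij,x])/(EG - F^2)
Gamma_xxx = 130/229, Gamma_xxy = -165/458, Gamma_xyy = 66/229, Gamma_yxx = 169/229, Gamma_yxy = -50/229, Gamma_yyy = 40/229
d^2x/dtau^2 = -(Gamma_xxx*(5/4)^2 + 2*Gamma_xxy*(5/4)*(3/2) + Gamma_xyy*(3/2)^2) = -169/916
d^2y/dtau^2 = -(Gamma_yxx*(5/4)^2 + 2*Gamma_yxy*(5/4)*(3/2) + Gamma_yyy*(3/2)^2) = -2665/3664


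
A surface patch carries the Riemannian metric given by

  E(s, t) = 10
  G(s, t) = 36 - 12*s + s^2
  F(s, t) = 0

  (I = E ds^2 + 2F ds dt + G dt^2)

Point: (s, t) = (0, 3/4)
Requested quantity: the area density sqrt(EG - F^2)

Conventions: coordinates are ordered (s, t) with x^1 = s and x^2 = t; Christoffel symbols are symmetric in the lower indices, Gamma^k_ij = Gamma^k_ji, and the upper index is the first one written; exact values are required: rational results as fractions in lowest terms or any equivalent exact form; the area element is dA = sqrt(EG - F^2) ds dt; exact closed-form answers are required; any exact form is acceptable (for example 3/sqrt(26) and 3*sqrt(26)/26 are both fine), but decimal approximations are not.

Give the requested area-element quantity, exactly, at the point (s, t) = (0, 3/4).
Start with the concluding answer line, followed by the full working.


Answer: sqrt(EG - F^2) = 6*sqrt(10)

E = 10, F = 0, G = 36; EG - F^2 = 360


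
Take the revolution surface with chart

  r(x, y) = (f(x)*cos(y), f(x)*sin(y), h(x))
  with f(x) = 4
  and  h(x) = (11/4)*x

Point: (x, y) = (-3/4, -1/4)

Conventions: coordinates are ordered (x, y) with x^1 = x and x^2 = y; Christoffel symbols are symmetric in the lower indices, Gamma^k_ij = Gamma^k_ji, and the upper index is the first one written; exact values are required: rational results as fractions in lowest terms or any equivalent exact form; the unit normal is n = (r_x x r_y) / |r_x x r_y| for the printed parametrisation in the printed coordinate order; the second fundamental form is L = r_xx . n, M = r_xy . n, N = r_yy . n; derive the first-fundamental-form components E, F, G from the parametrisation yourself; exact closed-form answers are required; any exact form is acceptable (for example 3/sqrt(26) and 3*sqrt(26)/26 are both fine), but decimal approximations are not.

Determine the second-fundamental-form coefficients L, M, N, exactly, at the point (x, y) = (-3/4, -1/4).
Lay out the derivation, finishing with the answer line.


f = 4, f' = 0, f'' = 0, h' = 11/4, h'' = 0
E = 121/16, F = 0, G = 16; answer radicand W^2 = 121/16
unnormalised second-form numerators: l = 0, m = 0, n = 11; L = l/sqrt(121/16), and similarly M = m/sqrt(W^2), N = n/sqrt(W^2)

Answer: L = 0, M = 0, N = 4


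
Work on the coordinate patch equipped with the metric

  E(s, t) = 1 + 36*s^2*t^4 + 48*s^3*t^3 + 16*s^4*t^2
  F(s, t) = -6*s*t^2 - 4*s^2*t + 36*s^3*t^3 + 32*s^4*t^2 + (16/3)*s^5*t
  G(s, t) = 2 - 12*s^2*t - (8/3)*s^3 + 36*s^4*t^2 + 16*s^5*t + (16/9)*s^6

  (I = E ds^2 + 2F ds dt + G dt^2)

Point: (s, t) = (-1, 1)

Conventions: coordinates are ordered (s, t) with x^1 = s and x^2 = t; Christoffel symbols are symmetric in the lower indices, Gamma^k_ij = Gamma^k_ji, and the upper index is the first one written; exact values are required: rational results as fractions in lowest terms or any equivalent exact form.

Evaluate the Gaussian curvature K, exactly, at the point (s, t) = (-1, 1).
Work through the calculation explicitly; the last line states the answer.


E = 5, F = -22/3, G = 130/9, EG - F^2 = 166/9 at the point
E_s = 8, E_t = 32, F_s = 26/3, F_t = -124/3, G_s = -176/3, G_t = 44
E_tt = 176, F_st = 272/3, G_ss = 472/3
Using the Brioschi determinant formula for K from the metric derivatives:
M1 = [[-E_tt/2 + F_st - G_ss/2, E_s/2, F_s - E_t/2], [F_t - G_s/2, E, F], [G_t/2, F, G]] = [[-76, 4, -22/3], [-12, 5, -22/3], [22, -22/3, 130/9]]; det M1 = -10732/9
M2 = [[0, E_t/2, G_s/2], [E_t/2, E, F], [G_s/2, F, G]] = [[0, 16, -88/3], [16, 5, -22/3], [-88/3, -22/3, 130/9]]; det M2 = -10048/9
det M1 - det M2 = -76; K = -76 / (166/9)^2 = -1539/6889

Answer: K = -1539/6889


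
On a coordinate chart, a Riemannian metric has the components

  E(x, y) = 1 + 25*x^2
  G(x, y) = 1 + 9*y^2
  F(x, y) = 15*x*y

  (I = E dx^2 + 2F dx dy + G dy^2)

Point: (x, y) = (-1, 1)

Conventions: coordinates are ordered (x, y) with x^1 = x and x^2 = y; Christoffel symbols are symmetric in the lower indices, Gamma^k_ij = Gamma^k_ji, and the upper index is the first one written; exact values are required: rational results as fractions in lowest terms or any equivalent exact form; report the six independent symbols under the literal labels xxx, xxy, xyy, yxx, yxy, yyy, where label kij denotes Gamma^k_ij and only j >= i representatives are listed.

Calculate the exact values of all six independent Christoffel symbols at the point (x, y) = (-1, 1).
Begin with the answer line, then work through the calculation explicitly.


Answer: Gamma_xxx = -5/7, Gamma_xxy = 0, Gamma_xyy = -3/7, Gamma_yxx = 3/7, Gamma_yxy = 0, Gamma_yyy = 9/35

E = 26, F = -15, G = 10 at the point
E_x = -50, E_y = 0, F_x = 15, F_y = -15, G_x = 0, G_y = 18
EG - F^2 = 35;  g^inv = (1/35) * [[10, 15], [15, 26]]
first-kind symbols [ij,l] = (1/2)(d_i g_jl + d_j g_il - d_l g_ij): [xx,x] = E_x/2 = -25, [xx,y] = F_x - E_y/2 = 15, [xy,x] = E_y/2 = 0, [xy,y] = G_x/2 = 0, [yy,x] = F_y - G_x/2 = -15, [yy,y] = G_y/2 = 9
Gamma^x_ij = (G*[ij,x] - F*[ij,y])/(EG - F^2), Gamma^y_ij = (E*[ij,y] - F*[ij,x])/(EG - F^2)


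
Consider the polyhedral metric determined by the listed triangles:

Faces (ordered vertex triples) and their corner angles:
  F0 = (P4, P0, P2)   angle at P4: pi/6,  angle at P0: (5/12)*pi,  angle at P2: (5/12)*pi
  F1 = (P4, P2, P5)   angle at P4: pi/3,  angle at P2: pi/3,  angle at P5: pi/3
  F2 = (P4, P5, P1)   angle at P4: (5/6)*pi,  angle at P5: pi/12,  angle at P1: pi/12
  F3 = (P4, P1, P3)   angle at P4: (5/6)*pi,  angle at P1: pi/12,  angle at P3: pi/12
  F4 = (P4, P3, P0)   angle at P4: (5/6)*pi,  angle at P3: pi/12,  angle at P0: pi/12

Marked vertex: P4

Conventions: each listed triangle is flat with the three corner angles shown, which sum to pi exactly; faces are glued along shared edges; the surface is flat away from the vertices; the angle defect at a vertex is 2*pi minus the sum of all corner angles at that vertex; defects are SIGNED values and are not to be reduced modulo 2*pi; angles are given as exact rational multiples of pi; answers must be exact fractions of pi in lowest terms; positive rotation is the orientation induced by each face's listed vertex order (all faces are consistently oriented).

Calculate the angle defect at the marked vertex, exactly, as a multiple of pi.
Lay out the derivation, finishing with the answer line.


Sum of corner angles at P4: 3*pi
defect = 2*pi - 3*pi

Answer: defect(P4) = -pi


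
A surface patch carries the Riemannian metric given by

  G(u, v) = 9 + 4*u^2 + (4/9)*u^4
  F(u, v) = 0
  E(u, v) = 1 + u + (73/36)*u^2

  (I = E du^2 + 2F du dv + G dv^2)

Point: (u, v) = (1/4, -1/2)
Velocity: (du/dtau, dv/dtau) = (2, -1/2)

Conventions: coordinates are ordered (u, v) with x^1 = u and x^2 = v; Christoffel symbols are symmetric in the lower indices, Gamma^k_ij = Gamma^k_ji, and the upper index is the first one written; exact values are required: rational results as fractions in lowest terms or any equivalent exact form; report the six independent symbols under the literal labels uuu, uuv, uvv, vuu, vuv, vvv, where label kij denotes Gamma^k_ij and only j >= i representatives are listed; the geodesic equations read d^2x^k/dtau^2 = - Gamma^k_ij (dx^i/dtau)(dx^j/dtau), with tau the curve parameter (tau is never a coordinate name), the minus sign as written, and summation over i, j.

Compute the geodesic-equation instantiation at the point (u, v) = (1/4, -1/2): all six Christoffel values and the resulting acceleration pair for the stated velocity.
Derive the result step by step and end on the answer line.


E = 793/576, F = 0, G = 5329/576 at the point
E_u = 145/72, E_v = 0, F_u = 0, F_v = 0, G_u = 73/36, G_v = 0
EG - F^2 = 4225897/331776;  g^inv = (331776/4225897) * [[5329/576, 0], [0, 793/576]]
first-kind symbols [ij,l] = (1/2)(d_i g_jl + d_j g_il - d_l g_ij): [uu,u] = E_u/2 = 145/144, [uu,v] = F_u - E_v/2 = 0, [uv,u] = E_v/2 = 0, [uv,v] = G_u/2 = 73/72, [vv,u] = F_v - G_u/2 = -73/72, [vv,v] = G_v/2 = 0
Gamma^u_ij = (G*[ij,u] - F*[ij,v])/(EG - F^2), Gamma^v_ij = (E*[ij,v] - F*[ij,u])/(EG - F^2)
Gamma_uuu = 580/793, Gamma_uuv = 0, Gamma_uvv = -584/793, Gamma_vuu = 0, Gamma_vuv = 8/73, Gamma_vvv = 0
d^2u/dtau^2 = -(Gamma_uuu*(2)^2 + 2*Gamma_uuv*(2)*(-1/2) + Gamma_uvv*(-1/2)^2) = -2174/793
d^2v/dtau^2 = -(Gamma_vuu*(2)^2 + 2*Gamma_vuv*(2)*(-1/2) + Gamma_vvv*(-1/2)^2) = 16/73

Answer: Gamma_uuu = 580/793, Gamma_uuv = 0, Gamma_uvv = -584/793, Gamma_vuu = 0, Gamma_vuv = 8/73, Gamma_vvv = 0; accelerations (d^2u/dtau^2, d^2v/dtau^2) = (-2174/793, 16/73)


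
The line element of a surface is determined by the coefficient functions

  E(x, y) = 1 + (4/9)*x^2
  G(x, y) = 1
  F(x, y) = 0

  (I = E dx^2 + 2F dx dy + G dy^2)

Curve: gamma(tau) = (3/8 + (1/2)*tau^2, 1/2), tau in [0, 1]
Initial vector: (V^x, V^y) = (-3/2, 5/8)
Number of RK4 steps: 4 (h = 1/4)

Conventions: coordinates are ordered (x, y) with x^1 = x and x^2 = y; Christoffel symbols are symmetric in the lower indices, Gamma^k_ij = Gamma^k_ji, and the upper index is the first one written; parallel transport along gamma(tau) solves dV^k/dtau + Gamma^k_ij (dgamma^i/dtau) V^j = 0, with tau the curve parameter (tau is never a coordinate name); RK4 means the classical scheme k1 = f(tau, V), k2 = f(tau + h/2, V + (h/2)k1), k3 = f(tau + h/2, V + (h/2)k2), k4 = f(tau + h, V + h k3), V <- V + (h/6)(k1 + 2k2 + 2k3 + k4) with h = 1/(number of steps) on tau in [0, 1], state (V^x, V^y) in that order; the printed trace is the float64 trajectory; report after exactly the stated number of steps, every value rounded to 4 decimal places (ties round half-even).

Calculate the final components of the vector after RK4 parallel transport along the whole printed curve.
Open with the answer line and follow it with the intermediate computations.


Answer: V^x = -1.3355, V^y = 0.6250

gamma'(tau) = (tau, 0); f(tau, V)^k = -Gamma^k_ij(gamma(tau)) gamma'^i(tau) V^j; h = 1/4; intermediate values shown to 6 dp
curve data and Christoffel symbols at the stage parameters:
  tau = 0.000000: gamma = (0.375000, 0.500000), gamma' = (0.000000, 0.000000); Gamma_xxx = 0.156863, Gamma_xxy = 0.000000, Gamma_xyy = 0.000000, Gamma_yxx = 0.000000, Gamma_yxy = 0.000000, Gamma_yyy = 0.000000
  tau = 0.125000: gamma = (0.382812, 0.500000), gamma' = (0.125000, 0.000000); Gamma_xxx = 0.159735, Gamma_xxy = 0.000000, Gamma_xyy = 0.000000, Gamma_yxx = 0.000000, Gamma_yxy = 0.000000, Gamma_yyy = 0.000000
  tau = 0.250000: gamma = (0.406250, 0.500000), gamma' = (0.250000, 0.000000); Gamma_xxx = 0.168217, Gamma_xxy = 0.000000, Gamma_xyy = 0.000000, Gamma_yxx = 0.000000, Gamma_yxy = 0.000000, Gamma_yyy = 0.000000
  tau = 0.375000: gamma = (0.445312, 0.500000), gamma' = (0.375000, 0.000000); Gamma_xxx = 0.181886, Gamma_xxy = 0.000000, Gamma_xyy = 0.000000, Gamma_yxx = 0.000000, Gamma_yxy = 0.000000, Gamma_yyy = 0.000000
  tau = 0.500000: gamma = (0.500000, 0.500000), gamma' = (0.500000, 0.000000); Gamma_xxx = 0.200000, Gamma_xxy = 0.000000, Gamma_xyy = 0.000000, Gamma_yxx = 0.000000, Gamma_yxy = 0.000000, Gamma_yyy = 0.000000
  tau = 0.625000: gamma = (0.570312, 0.500000), gamma' = (0.625000, 0.000000); Gamma_xxx = 0.221459, Gamma_xxy = 0.000000, Gamma_xyy = 0.000000, Gamma_yxx = 0.000000, Gamma_yxy = 0.000000, Gamma_yyy = 0.000000
  tau = 0.750000: gamma = (0.656250, 0.500000), gamma' = (0.750000, 0.000000); Gamma_xxx = 0.244809, Gamma_xxy = 0.000000, Gamma_xyy = 0.000000, Gamma_yxx = 0.000000, Gamma_yxy = 0.000000, Gamma_yyy = 0.000000
  tau = 0.875000: gamma = (0.757812, 0.500000), gamma' = (0.875000, 0.000000); Gamma_xxx = 0.268321, Gamma_xxy = 0.000000, Gamma_xyy = 0.000000, Gamma_yxx = 0.000000, Gamma_yxy = 0.000000, Gamma_yyy = 0.000000
  tau = 1.000000: gamma = (0.875000, 0.500000), gamma' = (1.000000, 0.000000); Gamma_xxx = 0.290155, Gamma_xxy = 0.000000, Gamma_xyy = 0.000000, Gamma_yxx = 0.000000, Gamma_yxy = 0.000000, Gamma_yyy = 0.000000
step 0: V^x = -1.5000, V^y = 0.6250
step 1: k1 = (0.000000, 0.000000), k2 = (0.029950, 0.000000), k3 = (0.029876, 0.000000), k4 = (0.062767, 0.000000); V <- V + (h/6)(k1 + 2k2 + 2k3 + k4): V^x = -1.4924, V^y = 0.6250
step 2: k1 = (0.062762, 0.000000), k2 = (0.101257, 0.000000), k3 = (0.100929, 0.000000), k4 = (0.146717, 0.000000); V <- V + (h/6)(k1 + 2k2 + 2k3 + k4): V^x = -1.4668, V^y = 0.6250
step 3: k1 = (0.146682, 0.000000), k2 = (0.200487, 0.000000), k3 = (0.199556, 0.000000), k4 = (0.260158, 0.000000); V <- V + (h/6)(k1 + 2k2 + 2k3 + k4): V^x = -1.4165, V^y = 0.6250
step 4: k1 = (0.260085, 0.000000), k2 = (0.324942, 0.000000), k3 = (0.323038, 0.000000), k4 = (0.387582, 0.000000); V <- V + (h/6)(k1 + 2k2 + 2k3 + k4): V^x = -1.3355, V^y = 0.6250


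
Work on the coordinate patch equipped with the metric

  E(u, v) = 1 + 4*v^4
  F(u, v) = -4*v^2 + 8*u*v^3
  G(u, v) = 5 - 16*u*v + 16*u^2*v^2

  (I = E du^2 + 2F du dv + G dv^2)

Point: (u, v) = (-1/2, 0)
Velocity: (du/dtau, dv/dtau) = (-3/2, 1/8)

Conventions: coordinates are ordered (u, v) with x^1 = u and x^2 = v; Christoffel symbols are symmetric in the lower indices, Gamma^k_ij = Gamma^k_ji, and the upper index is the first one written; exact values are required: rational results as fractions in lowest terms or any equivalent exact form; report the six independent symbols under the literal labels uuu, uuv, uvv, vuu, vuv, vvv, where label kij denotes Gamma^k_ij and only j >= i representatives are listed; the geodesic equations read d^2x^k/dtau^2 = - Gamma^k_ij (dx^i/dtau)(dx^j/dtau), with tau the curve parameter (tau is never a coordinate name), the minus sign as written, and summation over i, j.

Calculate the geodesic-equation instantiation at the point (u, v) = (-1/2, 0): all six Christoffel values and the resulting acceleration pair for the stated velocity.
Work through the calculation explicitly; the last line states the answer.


E = 1, F = 0, G = 5 at the point
E_u = 0, E_v = 0, F_u = 0, F_v = 0, G_u = 0, G_v = 8
EG - F^2 = 5;  g^inv = (1/5) * [[5, 0], [0, 1]]
first-kind symbols [ij,l] = (1/2)(d_i g_jl + d_j g_il - d_l g_ij): [uu,u] = E_u/2 = 0, [uu,v] = F_u - E_v/2 = 0, [uv,u] = E_v/2 = 0, [uv,v] = G_u/2 = 0, [vv,u] = F_v - G_u/2 = 0, [vv,v] = G_v/2 = 4
Gamma^u_ij = (G*[ij,u] - F*[ij,v])/(EG - F^2), Gamma^v_ij = (E*[ij,v] - F*[ij,u])/(EG - F^2)
Gamma_uuu = 0, Gamma_uuv = 0, Gamma_uvv = 0, Gamma_vuu = 0, Gamma_vuv = 0, Gamma_vvv = 4/5
d^2u/dtau^2 = -(Gamma_uuu*(-3/2)^2 + 2*Gamma_uuv*(-3/2)*(1/8) + Gamma_uvv*(1/8)^2) = 0
d^2v/dtau^2 = -(Gamma_vuu*(-3/2)^2 + 2*Gamma_vuv*(-3/2)*(1/8) + Gamma_vvv*(1/8)^2) = -1/80

Answer: Gamma_uuu = 0, Gamma_uuv = 0, Gamma_uvv = 0, Gamma_vuu = 0, Gamma_vuv = 0, Gamma_vvv = 4/5; accelerations (d^2u/dtau^2, d^2v/dtau^2) = (0, -1/80)


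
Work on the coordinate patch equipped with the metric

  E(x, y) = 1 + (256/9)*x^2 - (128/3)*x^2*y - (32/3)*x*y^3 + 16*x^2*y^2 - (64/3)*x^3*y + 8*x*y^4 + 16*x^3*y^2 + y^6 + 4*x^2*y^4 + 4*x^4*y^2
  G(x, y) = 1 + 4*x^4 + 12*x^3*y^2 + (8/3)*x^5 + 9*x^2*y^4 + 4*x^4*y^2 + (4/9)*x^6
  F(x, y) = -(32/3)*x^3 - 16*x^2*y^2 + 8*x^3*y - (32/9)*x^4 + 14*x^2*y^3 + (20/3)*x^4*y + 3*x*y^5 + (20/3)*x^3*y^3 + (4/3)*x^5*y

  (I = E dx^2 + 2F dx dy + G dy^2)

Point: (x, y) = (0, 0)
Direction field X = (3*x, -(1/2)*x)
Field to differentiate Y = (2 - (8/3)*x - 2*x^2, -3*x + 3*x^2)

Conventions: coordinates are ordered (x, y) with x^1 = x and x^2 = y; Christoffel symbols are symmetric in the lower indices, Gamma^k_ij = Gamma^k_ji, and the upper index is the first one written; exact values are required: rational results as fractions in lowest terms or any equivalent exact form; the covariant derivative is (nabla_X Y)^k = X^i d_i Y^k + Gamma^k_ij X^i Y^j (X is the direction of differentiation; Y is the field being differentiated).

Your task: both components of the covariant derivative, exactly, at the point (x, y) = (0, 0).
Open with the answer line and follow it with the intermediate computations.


Answer: (nabla_X Y)^x = 0, (nabla_X Y)^y = 0

E = 1, F = 0, G = 1 at the point
E_x = 0, E_y = 0, F_x = 0, F_y = 0, G_x = 0, G_y = 0
EG - F^2 = 1;  g^inv = (1) * [[1, 0], [0, 1]]
first-kind symbols [ij,l] = (1/2)(d_i g_jl + d_j g_il - d_l g_ij): [xx,x] = E_x/2 = 0, [xx,y] = F_x - E_y/2 = 0, [xy,x] = E_y/2 = 0, [xy,y] = G_x/2 = 0, [yy,x] = F_y - G_x/2 = 0, [yy,y] = G_y/2 = 0
Gamma^x_ij = (G*[ij,x] - F*[ij,y])/(EG - F^2), Gamma^y_ij = (E*[ij,y] - F*[ij,x])/(EG - F^2)
Gamma_xxx = 0, Gamma_xxy = 0, Gamma_xyy = 0, Gamma_yxx = 0, Gamma_yxy = 0, Gamma_yyy = 0
X = (0, 0), Y = (2, 0) at the point


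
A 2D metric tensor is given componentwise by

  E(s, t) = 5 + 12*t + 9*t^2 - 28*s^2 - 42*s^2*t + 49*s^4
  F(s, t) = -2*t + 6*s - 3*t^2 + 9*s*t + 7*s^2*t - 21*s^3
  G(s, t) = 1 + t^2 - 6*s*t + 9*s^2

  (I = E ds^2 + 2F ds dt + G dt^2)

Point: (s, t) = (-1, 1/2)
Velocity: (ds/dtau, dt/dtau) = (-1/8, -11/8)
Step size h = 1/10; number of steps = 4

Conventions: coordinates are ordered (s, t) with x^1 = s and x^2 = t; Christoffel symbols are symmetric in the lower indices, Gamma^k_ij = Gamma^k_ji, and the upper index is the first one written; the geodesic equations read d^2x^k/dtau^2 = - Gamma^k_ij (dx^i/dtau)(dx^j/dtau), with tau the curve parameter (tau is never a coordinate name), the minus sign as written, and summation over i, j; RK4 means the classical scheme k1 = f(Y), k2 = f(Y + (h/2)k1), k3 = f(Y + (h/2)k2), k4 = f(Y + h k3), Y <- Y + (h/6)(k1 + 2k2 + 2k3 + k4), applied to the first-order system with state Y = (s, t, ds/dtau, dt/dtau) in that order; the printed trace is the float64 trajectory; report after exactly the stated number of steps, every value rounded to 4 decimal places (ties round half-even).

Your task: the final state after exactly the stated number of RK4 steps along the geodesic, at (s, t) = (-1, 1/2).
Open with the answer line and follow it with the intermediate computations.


Answer: s = -1.0559, t = -0.0548, ds/dtau = -0.1513, dt/dtau = -1.3947

f(Y) = (ds/dtau, dt/dtau, -Gamma^s_ij Y'^i Y'^j, -Gamma^t_ij Y'^i Y'^j) with the Gammas evaluated at the stage position; h = 0.100000; intermediate values shown to 6 dp
step 0: s = -1.0000, t = 0.5000, ds/dtau = -0.1250, dt/dtau = -1.3750
step 1:
  k1: at (s, t) = (-1.000000, 0.500000), (ds/dtau, dt/dtau) = (-0.125000, -1.375000); Gamma_sss = -1.921569, Gamma_sst = -0.411765, Gamma_stt = 0.137255, Gamma_tss = -1.921569, Gamma_tst = -0.411765, Gamma_ttt = 0.137255; k1 = (-0.125000, -1.375000, -0.087929, -0.087929)
  k2: at (s, t) = (-1.006250, 0.431250), (ds/dtau, dt/dtau) = (-0.129396, -1.379396); Gamma_sss = -1.958020, Gamma_sst = -0.416970, Gamma_stt = 0.138990, Gamma_tss = -1.780477, Gamma_tst = -0.379161, Gamma_ttt = 0.126387; k2 = (-0.129396, -1.379396, -0.082828, -0.075317)
  k3: at (s, t) = (-1.006470, 0.431030), (ds/dtau, dt/dtau) = (-0.129141, -1.378766); Gamma_sss = -1.958124, Gamma_sst = -0.416901, Gamma_stt = 0.138967, Gamma_tss = -1.779036, Gamma_tst = -0.378771, Gamma_ttt = 0.126257; k3 = (-0.129141, -1.378766, -0.083056, -0.075460)
  k4: at (s, t) = (-1.012914, 0.362123), (ds/dtau, dt/dtau) = (-0.133306, -1.382546); Gamma_sss = -1.979524, Gamma_sst = -0.418776, Gamma_stt = 0.139592, Gamma_tss = -1.643740, Gamma_tst = -0.347739, Gamma_ttt = 0.115913; k4 = (-0.133306, -1.382546, -0.077282, -0.064173)
  Y <- Y + (h/6)(k1 + 2k2 + 2k3 + k4): s = -1.0129, t = 0.3621, ds/dtau = -0.1333, dt/dtau = -1.3826
step 2:
  k1: at (s, t) = (-1.012923, 0.362102), (ds/dtau, dt/dtau) = (-0.133283, -1.382561); Gamma_sss = -1.979525, Gamma_sst = -0.418772, Gamma_stt = 0.139591, Gamma_tss = -1.643668, Gamma_tst = -0.347721, Gamma_ttt = 0.115907; k1 = (-0.133283, -1.382561, -0.077323, -0.064204)
  k2: at (s, t) = (-1.019587, 0.292974), (ds/dtau, dt/dtau) = (-0.137149, -1.385771); Gamma_sss = -1.988124, Gamma_sst = -0.417842, Gamma_stt = 0.139281, Gamma_tss = -1.515164, Gamma_tst = -0.318441, Gamma_ttt = 0.106147; k2 = (-0.137149, -1.385771, -0.071245, -0.054296)
  k3: at (s, t) = (-1.019780, 0.292814), (ds/dtau, dt/dtau) = (-0.136845, -1.385276); Gamma_sss = -1.987994, Gamma_sst = -0.417736, Gamma_stt = 0.139245, Gamma_tss = -1.514139, Gamma_tst = -0.318165, Gamma_ttt = 0.106055; k3 = (-0.136845, -1.385276, -0.071603, -0.054536)
  k4: at (s, t) = (-1.026608, 0.223575), (ds/dtau, dt/dtau) = (-0.140443, -1.388014); Gamma_sss = -1.985792, Gamma_sst = -0.414498, Gamma_stt = 0.138166, Gamma_tss = -1.393717, Gamma_tst = -0.290913, Gamma_ttt = 0.096971; k4 = (-0.140443, -1.388014, -0.065418, -0.045913)
  Y <- Y + (h/6)(k1 + 2k2 + 2k3 + k4): s = -1.0266, t = 0.2236, ds/dtau = -0.1404, dt/dtau = -1.3880
step 3:
  k1: at (s, t) = (-1.026618, 0.223558), (ds/dtau, dt/dtau) = (-0.140424, -1.388024); Gamma_sss = -1.985781, Gamma_sst = -0.414491, Gamma_stt = 0.138164, Gamma_tss = -1.393655, Gamma_tst = -0.290897, Gamma_ttt = 0.096966; k1 = (-0.140424, -1.388024, -0.065453, -0.045936)
  k2: at (s, t) = (-1.033639, 0.154156), (ds/dtau, dt/dtau) = (-0.143696, -1.390321); Gamma_sss = -1.974769, Gamma_sst = -0.409393, Gamma_stt = 0.136464, Gamma_tss = -1.281400, Gamma_tst = -0.265649, Gamma_ttt = 0.088550; k2 = (-0.143696, -1.390321, -0.059428, -0.038562)
  k3: at (s, t) = (-1.033803, 0.154042), (ds/dtau, dt/dtau) = (-0.143395, -1.389952); Gamma_sss = -1.974556, Gamma_sst = -0.409284, Gamma_stt = 0.136428, Gamma_tss = -1.280717, Gamma_tst = -0.265466, Gamma_ttt = 0.088489; k3 = (-0.143395, -1.389952, -0.059823, -0.038802)
  k4: at (s, t) = (-1.040958, 0.084562), (ds/dtau, dt/dtau) = (-0.146406, -1.391904); Gamma_sss = -1.956520, Gamma_sst = -0.402758, Gamma_stt = 0.134253, Gamma_tss = -1.177052, Gamma_tst = -0.242301, Gamma_ttt = 0.080767; k4 = (-0.146406, -1.391904, -0.054013, -0.032494)
  Y <- Y + (h/6)(k1 + 2k2 + 2k3 + k4): s = -1.0410, t = 0.0845, ds/dtau = -0.1464, dt/dtau = -1.3919
step 4:
  k1: at (s, t) = (-1.040968, 0.084550), (ds/dtau, dt/dtau) = (-0.146390, -1.391910); Gamma_sss = -1.956503, Gamma_sst = -0.402751, Gamma_stt = 0.134250, Gamma_tss = -1.177006, Gamma_tst = -0.242289, Gamma_ttt = 0.080763; k1 = (-0.146390, -1.391910, -0.054040, -0.032510)
  k2: at (s, t) = (-1.048288, 0.014954), (ds/dtau, dt/dtau) = (-0.149092, -1.393535); Gamma_sss = -1.932963, Gamma_sst = -0.395127, Gamma_stt = 0.131709, Gamma_tss = -1.081509, Gamma_tst = -0.221077, Gamma_ttt = 0.073692; k2 = (-0.149092, -1.393535, -0.048618, -0.027202)
  k3: at (s, t) = (-1.048423, 0.014873), (ds/dtau, dt/dtau) = (-0.148821, -1.393270); Gamma_sss = -1.932748, Gamma_sst = -0.395032, Gamma_stt = 0.131677, Gamma_tss = -1.081073, Gamma_tst = -0.220959, Gamma_ttt = 0.073653; k3 = (-0.148821, -1.393270, -0.048989, -0.027402)
  k4: at (s, t) = (-1.055851, -0.054777), (ds/dtau, dt/dtau) = (-0.151289, -1.394650); Gamma_sss = -1.905090, Gamma_sst = -0.386640, Gamma_stt = 0.128880, Gamma_tss = -0.993640, Gamma_tst = -0.201660, Gamma_ttt = 0.067220; k4 = (-0.151289, -1.394650, -0.043916, -0.022905)
  Y <- Y + (h/6)(k1 + 2k2 + 2k3 + k4): s = -1.0559, t = -0.0548, ds/dtau = -0.1513, dt/dtau = -1.3947


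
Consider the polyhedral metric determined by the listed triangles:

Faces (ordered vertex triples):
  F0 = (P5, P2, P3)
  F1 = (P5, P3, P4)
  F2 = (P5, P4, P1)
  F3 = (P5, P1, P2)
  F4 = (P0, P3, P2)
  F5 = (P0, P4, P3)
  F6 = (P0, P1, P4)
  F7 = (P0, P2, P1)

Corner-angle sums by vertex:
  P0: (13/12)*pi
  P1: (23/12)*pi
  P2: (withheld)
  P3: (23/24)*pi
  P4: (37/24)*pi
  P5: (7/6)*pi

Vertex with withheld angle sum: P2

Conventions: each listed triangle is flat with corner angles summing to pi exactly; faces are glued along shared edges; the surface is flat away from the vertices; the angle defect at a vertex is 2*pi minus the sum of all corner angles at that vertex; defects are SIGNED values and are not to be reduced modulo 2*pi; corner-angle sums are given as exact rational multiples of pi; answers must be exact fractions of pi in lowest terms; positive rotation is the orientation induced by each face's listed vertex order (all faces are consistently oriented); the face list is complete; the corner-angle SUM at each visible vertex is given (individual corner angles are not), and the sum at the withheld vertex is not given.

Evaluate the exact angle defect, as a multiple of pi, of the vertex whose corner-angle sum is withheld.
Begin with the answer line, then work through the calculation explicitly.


Answer: defect(P2) = (2/3)*pi

V = 6, E = 12, F = 8; chi = V - E + F = 2
Gauss-Bonnet: total defect = 2*pi*chi = 4*pi; visible defects sum to (10/3)*pi


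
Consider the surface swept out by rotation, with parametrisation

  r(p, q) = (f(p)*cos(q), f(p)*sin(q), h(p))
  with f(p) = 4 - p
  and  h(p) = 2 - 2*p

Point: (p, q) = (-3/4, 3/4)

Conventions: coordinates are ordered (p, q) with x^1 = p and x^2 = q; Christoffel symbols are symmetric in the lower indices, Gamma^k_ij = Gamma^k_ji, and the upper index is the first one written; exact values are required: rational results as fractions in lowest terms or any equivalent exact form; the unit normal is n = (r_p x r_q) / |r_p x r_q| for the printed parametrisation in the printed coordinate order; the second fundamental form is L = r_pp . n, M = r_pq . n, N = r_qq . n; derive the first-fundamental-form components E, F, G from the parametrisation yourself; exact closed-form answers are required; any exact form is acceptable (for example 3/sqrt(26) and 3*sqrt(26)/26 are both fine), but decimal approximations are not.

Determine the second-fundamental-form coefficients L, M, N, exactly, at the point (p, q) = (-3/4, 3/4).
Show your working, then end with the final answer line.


f = 19/4, f' = -1, f'' = 0, h' = -2, h'' = 0
E = 5, F = 0, G = 361/16; answer radicand W^2 = 5
unnormalised second-form numerators: l = 0, m = 0, n = -19/2; L = l/sqrt(5), and similarly M = m/sqrt(W^2), N = n/sqrt(W^2)

Answer: L = 0, M = 0, N = -19*sqrt(5)/10


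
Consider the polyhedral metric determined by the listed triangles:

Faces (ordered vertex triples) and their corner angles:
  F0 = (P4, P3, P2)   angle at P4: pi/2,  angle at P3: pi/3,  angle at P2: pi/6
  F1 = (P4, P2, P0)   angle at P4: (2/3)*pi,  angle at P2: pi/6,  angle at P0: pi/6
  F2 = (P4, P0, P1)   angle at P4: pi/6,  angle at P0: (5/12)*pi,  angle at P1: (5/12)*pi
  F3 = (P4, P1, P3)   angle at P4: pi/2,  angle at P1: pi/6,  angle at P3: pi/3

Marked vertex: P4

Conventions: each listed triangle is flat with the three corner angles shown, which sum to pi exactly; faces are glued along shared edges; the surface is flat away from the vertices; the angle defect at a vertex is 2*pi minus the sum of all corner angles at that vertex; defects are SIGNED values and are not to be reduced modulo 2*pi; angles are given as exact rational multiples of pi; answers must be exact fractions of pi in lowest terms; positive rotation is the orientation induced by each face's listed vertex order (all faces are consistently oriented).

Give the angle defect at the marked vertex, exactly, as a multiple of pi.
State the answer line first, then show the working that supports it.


Answer: defect(P4) = pi/6

Sum of corner angles at P4: (11/6)*pi
defect = 2*pi - (11/6)*pi


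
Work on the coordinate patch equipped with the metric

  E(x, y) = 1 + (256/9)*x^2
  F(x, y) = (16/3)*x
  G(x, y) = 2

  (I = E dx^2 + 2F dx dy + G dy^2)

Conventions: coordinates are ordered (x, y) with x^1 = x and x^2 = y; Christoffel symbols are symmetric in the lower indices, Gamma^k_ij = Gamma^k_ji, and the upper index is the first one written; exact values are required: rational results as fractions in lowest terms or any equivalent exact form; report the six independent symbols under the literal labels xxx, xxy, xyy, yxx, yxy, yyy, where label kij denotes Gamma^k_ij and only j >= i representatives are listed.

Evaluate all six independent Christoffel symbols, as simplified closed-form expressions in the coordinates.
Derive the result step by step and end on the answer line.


E = 1 + (256/9)*x^2; F = (16/3)*x; G = 2
Gamma^k_ij = (1/2) g^{kl} (d_i g_jl + d_j g_il - d_l g_ij), with g^inv = (1/(EG-F^2)) [[G, -F], [-F, E]]
first partials: E_x = (512/9)*x, E_y = 0, F_x = 16/3, F_y = 0, G_x = 0, G_y = 0
D = EG - F^2 = 2 + (256/9)*x^2
expanded: Gamma^x_xx = (G E_x - 2F F_x + F E_y)/(2D), Gamma^x_xy = (G E_y - F G_x)/(2D), Gamma^x_yy = (2G F_y - G G_x - F G_y)/(2D), Gamma^y_xx = (2E F_x - E E_y - F E_x)/(2D), Gamma^y_xy = (E G_x - F E_y)/(2D), Gamma^y_yy = (E G_y - 2F F_y + F G_x)/(2D); substitute and cancel common factors

Answer: Gamma_xxx = 128*x/(128*x^2 + 9), Gamma_xxy = 0, Gamma_xyy = 0, Gamma_yxx = 24/(128*x^2 + 9), Gamma_yxy = 0, Gamma_yyy = 0


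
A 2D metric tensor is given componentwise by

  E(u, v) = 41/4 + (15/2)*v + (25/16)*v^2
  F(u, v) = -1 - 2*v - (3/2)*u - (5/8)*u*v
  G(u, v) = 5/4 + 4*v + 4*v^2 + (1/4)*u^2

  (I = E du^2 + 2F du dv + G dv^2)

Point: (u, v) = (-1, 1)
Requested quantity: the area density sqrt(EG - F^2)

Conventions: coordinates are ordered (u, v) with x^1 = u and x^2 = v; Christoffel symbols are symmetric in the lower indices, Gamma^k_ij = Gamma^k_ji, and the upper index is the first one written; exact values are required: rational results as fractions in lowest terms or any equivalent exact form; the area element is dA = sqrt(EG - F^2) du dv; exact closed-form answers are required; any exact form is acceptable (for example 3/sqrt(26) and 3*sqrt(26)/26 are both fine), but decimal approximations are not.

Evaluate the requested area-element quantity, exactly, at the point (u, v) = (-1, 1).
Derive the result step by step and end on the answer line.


E = 309/16, F = -7/8, G = 19/2; EG - F^2 = 11693/64

Answer: sqrt(EG - F^2) = sqrt(11693)/8


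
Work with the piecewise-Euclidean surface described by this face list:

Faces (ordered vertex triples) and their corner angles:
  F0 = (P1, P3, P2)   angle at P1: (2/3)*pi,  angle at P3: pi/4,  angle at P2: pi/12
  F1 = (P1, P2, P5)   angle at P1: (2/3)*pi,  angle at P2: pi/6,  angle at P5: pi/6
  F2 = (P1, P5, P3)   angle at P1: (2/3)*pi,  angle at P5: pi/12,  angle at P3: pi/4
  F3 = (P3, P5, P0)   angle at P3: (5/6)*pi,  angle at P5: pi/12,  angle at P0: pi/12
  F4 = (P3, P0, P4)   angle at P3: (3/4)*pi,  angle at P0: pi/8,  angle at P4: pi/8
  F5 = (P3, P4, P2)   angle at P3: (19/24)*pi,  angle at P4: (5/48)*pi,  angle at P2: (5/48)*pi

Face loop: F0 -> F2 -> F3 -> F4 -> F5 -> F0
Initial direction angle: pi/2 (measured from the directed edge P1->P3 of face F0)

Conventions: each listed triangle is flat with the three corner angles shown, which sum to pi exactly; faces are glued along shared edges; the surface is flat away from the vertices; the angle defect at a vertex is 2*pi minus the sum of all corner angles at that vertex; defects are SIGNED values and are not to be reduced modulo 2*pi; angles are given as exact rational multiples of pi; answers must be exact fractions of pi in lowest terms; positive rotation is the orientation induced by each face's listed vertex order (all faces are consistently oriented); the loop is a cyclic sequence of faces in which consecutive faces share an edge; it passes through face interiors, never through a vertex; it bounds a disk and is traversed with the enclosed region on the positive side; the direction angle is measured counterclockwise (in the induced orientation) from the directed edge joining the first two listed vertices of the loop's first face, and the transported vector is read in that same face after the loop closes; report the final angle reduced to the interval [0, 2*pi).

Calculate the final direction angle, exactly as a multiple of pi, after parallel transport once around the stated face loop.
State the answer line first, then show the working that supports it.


Answer: final direction angle = (13/8)*pi

enclosed vertex P3: corner angles sum to (23/8)*pi, defect = 2*pi - (23/8)*pi = (-7/8)*pi
final direction = starting direction + enclosed defect total, reduced mod 2*pi (induced orientation)
final angle = pi/2 - (7/8)*pi = (13/8)*pi (mod 2*pi)


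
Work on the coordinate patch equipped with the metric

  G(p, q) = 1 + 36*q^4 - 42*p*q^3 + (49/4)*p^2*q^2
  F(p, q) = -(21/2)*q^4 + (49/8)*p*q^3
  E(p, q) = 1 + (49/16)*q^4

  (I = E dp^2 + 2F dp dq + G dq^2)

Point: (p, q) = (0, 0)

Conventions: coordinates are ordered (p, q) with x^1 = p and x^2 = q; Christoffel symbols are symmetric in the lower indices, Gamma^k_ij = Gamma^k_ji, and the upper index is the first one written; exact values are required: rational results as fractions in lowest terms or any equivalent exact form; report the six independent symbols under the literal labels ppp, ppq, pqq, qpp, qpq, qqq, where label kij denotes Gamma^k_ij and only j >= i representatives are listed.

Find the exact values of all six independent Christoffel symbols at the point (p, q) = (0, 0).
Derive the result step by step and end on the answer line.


E = 1, F = 0, G = 1 at the point
E_p = 0, E_q = 0, F_p = 0, F_q = 0, G_p = 0, G_q = 0
EG - F^2 = 1;  g^inv = (1) * [[1, 0], [0, 1]]
first-kind symbols [ij,l] = (1/2)(d_i g_jl + d_j g_il - d_l g_ij): [pp,p] = E_p/2 = 0, [pp,q] = F_p - E_q/2 = 0, [pq,p] = E_q/2 = 0, [pq,q] = G_p/2 = 0, [qq,p] = F_q - G_p/2 = 0, [qq,q] = G_q/2 = 0
Gamma^p_ij = (G*[ij,p] - F*[ij,q])/(EG - F^2), Gamma^q_ij = (E*[ij,q] - F*[ij,p])/(EG - F^2)

Answer: Gamma_ppp = 0, Gamma_ppq = 0, Gamma_pqq = 0, Gamma_qpp = 0, Gamma_qpq = 0, Gamma_qqq = 0
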